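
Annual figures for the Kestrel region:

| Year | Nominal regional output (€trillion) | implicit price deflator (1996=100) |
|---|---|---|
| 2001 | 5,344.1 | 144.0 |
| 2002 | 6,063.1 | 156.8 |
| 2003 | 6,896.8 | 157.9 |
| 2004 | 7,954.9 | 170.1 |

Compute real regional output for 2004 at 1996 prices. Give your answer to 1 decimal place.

Real regional output 2004 = 7954.9 / 1.701 = 4676.60.

€4,676.6 trillion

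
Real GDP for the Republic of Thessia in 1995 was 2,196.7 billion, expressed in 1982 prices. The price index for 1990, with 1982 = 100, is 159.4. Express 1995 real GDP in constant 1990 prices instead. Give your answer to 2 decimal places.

3,501.54 billion

Real GDP in 1990 prices = Real GDP in 1982 prices × (P_1990/P_1982) = 2196.7 × 1.594 = 3501.54.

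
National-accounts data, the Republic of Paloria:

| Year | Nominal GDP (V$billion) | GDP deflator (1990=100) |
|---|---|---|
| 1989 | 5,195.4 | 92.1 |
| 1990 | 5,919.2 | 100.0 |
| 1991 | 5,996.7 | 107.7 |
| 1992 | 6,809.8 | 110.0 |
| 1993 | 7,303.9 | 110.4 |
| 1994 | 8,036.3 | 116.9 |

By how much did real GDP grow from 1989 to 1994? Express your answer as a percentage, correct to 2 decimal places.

Real GDP 1989 = 5195.4/0.921 = 5641.04.
Real GDP 1994 = 8036.3/1.169 = 6874.51.
Change = 6874.51/5641.04 − 1 = 0.2187.

21.87%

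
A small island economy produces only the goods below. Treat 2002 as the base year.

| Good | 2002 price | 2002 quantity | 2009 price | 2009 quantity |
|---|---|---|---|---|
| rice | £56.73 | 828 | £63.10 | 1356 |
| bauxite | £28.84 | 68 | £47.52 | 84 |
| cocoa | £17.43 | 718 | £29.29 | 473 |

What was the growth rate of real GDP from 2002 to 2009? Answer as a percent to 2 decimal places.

42.55%

Real GDP 2002 = Nominal GDP 2002 = 56.73·828 + 28.84·68 + 17.43·718 = 61448.30.
Real GDP 2009 (at 2002 prices) = 56.73·1356 + 28.84·84 + 17.43·473 = 87592.83.
Real growth = 87592.83/61448.30 − 1 = 0.4255.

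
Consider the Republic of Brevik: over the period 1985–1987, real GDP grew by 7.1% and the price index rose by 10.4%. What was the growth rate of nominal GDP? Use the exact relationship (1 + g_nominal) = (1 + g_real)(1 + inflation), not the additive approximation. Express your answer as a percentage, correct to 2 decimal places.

18.24%

(1 + g_nom) = (1 + g_real)(1 + π) = 1.0710 × 1.1040 = 1.18238.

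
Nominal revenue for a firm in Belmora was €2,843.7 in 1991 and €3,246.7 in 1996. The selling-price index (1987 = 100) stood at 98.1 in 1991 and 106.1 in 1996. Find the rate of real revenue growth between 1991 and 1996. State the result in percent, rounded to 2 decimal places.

5.56%

Deflate each year: 1991 → 2843.7/0.981 = 2898.78; 1996 → 3246.7/1.061 = 3060.04.
So real revenue changed by 3060.04/2898.78 − 1 = 0.0556, i.e. 5.56%.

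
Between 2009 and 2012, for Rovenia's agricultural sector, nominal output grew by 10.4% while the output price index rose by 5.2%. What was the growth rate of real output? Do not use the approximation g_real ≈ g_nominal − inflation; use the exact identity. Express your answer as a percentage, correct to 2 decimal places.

(1 + g_nom) = (1 + g_real)(1 + π), so g_real = 1.1040 / 1.0520 − 1 = 0.04943.

4.94%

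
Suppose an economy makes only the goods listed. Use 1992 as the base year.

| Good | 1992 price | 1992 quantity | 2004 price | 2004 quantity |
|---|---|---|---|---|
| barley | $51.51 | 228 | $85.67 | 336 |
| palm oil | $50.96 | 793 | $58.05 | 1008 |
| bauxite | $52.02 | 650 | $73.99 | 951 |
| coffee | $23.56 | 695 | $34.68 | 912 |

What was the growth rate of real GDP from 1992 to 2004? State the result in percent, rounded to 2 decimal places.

36.44%

Real GDP 1992 = Nominal GDP 1992 = 51.51·228 + 50.96·793 + 52.02·650 + 23.56·695 = 102342.76.
Real GDP 2004 (at 1992 prices) = 51.51·336 + 50.96·1008 + 52.02·951 + 23.56·912 = 139632.78.
Real growth = 139632.78/102342.76 − 1 = 0.3644.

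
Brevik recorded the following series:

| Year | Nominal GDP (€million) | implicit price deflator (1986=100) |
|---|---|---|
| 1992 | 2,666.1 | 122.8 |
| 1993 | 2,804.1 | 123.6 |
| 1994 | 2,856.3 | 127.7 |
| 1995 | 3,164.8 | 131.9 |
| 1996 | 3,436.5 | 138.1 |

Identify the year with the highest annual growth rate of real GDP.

1995

1993: real = 2804.1/1.236 = 2268.69; growth vs 1992 (2171.09) = 4.50%.
1994: real = 2856.3/1.277 = 2236.73; growth vs 1993 (2268.69) = -1.41%.
1995: real = 3164.8/1.319 = 2399.39; growth vs 1994 (2236.73) = 7.27%.
1996: real = 3436.5/1.381 = 2488.41; growth vs 1995 (2399.39) = 3.71%.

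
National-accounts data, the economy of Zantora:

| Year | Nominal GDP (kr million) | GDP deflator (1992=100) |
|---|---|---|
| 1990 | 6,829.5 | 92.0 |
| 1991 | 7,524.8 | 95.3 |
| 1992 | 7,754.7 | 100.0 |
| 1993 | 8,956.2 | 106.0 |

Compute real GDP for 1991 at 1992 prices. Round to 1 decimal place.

kr 7,895.9 million

Real GDP 1991 = 7524.8 / 0.953 = 7895.91.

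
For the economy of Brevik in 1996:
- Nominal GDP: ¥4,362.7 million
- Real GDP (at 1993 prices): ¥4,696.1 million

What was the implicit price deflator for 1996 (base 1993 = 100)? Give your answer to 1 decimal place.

92.9

implicit price deflator = (Nominal / Real) × 100 = 4362.7 / 4696.1 × 100 = 92.90.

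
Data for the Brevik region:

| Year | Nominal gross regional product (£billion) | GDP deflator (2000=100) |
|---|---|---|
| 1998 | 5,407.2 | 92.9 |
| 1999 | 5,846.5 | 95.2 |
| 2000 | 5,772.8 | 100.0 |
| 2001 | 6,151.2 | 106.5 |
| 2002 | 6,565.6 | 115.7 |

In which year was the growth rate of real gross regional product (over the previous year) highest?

1999: real = 5846.5/0.952 = 6141.28; growth vs 1998 (5820.45) = 5.51%.
2000: real = 5772.8/1.000 = 5772.80; growth vs 1999 (6141.28) = -6.00%.
2001: real = 6151.2/1.065 = 5775.77; growth vs 2000 (5772.80) = 0.05%.
2002: real = 6565.6/1.157 = 5674.68; growth vs 2001 (5775.77) = -1.75%.

1999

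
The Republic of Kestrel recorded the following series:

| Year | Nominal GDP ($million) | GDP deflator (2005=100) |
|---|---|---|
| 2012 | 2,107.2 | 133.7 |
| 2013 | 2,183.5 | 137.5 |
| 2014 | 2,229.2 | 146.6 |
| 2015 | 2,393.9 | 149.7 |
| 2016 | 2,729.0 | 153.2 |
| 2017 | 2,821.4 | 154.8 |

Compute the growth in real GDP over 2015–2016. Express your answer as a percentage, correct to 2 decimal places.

Real GDP 2015 = 2393.9/1.497 = 1599.13.
Real GDP 2016 = 2729.0/1.532 = 1781.33.
Change = 1781.33/1599.13 − 1 = 0.1139.

11.39%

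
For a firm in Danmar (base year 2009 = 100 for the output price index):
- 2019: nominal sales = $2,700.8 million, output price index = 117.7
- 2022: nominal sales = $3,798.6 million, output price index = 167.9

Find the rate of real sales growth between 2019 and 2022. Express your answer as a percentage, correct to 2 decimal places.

-1.40%

Real sales 2019 = 2700.8 / 1.177 = 2294.65.
Real sales 2022 = 3798.6 / 1.679 = 2262.42.
Real growth = 2262.42 / 2294.65 − 1 = -0.0140.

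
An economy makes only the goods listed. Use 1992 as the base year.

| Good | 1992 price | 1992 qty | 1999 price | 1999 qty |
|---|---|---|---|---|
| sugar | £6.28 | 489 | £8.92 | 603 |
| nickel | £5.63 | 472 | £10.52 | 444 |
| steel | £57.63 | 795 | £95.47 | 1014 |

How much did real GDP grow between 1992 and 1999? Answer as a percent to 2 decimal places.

25.57%

Real GDP 1992 = Nominal GDP 1992 = 6.28·489 + 5.63·472 + 57.63·795 = 51544.13.
Real GDP 1999 (at 1992 prices) = 6.28·603 + 5.63·444 + 57.63·1014 = 64723.38.
Real growth = 64723.38/51544.13 − 1 = 0.2557.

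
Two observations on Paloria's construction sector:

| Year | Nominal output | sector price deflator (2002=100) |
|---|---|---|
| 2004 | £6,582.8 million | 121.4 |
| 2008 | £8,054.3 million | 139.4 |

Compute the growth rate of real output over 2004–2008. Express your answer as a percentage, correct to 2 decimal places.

6.55%

Deflate each year: 2004 → 6582.8/1.214 = 5422.41; 2008 → 8054.3/1.394 = 5777.83.
So real output changed by 5777.83/5422.41 − 1 = 0.0655, i.e. 6.55%.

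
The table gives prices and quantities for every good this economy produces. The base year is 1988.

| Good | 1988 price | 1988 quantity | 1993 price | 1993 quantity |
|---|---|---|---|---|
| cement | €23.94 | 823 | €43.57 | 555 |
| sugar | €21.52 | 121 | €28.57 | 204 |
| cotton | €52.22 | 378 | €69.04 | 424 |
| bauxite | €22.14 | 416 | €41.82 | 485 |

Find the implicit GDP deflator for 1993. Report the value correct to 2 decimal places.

Nominal GDP 1993 = 43.57·555 + 28.57·204 + 69.04·424 + 41.82·485 = 79565.29.
Real GDP 1993 (at 1988 prices) = 23.94·555 + 21.52·204 + 52.22·424 + 22.14·485 = 50555.96.
Deflator = Nominal/Real × 100 = 79565.29/50555.96 × 100 = 157.381.

157.38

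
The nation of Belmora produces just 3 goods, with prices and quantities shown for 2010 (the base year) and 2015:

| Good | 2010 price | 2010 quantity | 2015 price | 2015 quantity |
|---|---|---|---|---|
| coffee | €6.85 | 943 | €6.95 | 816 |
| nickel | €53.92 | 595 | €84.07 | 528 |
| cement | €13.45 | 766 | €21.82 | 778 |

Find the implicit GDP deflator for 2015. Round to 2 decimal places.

Nominal GDP 2015 = 6.95·816 + 84.07·528 + 21.82·778 = 67036.12.
Real GDP 2015 (at 2010 prices) = 6.85·816 + 53.92·528 + 13.45·778 = 44523.46.
Deflator = Nominal/Real × 100 = 67036.12/44523.46 × 100 = 150.564.

150.56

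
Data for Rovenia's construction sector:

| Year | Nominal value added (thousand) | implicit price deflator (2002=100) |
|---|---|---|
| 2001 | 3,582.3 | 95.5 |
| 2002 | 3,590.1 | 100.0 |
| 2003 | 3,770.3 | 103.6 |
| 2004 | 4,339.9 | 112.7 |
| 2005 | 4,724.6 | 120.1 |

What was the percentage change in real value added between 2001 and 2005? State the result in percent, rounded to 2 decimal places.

Real value added 2001 = 3582.3/0.955 = 3751.10.
Real value added 2005 = 4724.6/1.201 = 3933.89.
Change = 3933.89/3751.10 − 1 = 0.0487.

4.87%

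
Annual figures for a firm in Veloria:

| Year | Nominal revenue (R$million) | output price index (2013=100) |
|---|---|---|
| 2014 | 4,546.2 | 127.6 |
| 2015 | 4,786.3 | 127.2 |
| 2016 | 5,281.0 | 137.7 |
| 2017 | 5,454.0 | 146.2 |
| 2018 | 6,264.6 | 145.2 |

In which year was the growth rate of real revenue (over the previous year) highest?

2018

2015: real = 4786.3/1.272 = 3762.81; growth vs 2014 (3562.85) = 5.61%.
2016: real = 5281.0/1.377 = 3835.15; growth vs 2015 (3762.81) = 1.92%.
2017: real = 5454.0/1.462 = 3730.51; growth vs 2016 (3835.15) = -2.73%.
2018: real = 6264.6/1.452 = 4314.46; growth vs 2017 (3730.51) = 15.65%.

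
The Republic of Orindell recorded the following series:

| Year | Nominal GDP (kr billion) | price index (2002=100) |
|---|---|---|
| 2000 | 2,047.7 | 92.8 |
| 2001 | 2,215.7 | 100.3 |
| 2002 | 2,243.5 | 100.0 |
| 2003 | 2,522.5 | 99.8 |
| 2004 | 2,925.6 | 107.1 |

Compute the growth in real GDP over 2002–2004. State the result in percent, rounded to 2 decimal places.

Real GDP 2002 = 2243.5/1.000 = 2243.50.
Real GDP 2004 = 2925.6/1.071 = 2731.65.
Change = 2731.65/2243.50 − 1 = 0.2176.

21.76%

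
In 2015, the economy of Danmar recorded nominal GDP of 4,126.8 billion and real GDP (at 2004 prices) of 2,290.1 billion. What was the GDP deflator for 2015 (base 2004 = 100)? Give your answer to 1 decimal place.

GDP deflator = (Nominal / Real) × 100 = 4126.8 / 2290.1 × 100 = 180.20.

180.2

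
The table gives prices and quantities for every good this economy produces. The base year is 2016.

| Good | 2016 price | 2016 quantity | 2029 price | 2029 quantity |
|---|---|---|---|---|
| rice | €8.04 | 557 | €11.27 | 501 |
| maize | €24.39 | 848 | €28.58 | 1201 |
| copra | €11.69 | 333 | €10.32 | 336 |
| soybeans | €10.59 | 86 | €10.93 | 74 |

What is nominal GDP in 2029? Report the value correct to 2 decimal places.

Nominal GDP 2029 = Σ (p_2029 × q_2029) = 11.27·501 + 28.58·1201 + 10.32·336 + 10.93·74 = 44247.19.

€44247.19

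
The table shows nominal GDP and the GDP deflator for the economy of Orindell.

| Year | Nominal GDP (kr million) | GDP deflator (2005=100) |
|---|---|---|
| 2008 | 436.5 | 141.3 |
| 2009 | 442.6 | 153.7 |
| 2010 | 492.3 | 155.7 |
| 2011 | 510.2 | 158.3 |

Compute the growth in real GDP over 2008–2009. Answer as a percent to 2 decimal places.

-6.78%

Real GDP 2008 = 436.5/1.413 = 308.92.
Real GDP 2009 = 442.6/1.537 = 287.96.
Change = 287.96/308.92 − 1 = -0.0678.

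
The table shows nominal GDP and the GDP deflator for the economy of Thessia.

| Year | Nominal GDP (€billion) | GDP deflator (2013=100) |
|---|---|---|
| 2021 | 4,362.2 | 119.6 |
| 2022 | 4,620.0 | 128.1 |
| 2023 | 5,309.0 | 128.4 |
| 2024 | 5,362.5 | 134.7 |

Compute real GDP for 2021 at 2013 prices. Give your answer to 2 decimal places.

Real GDP 2021 = 4362.2 / 1.196 = 3647.32.

€3,647.32 billion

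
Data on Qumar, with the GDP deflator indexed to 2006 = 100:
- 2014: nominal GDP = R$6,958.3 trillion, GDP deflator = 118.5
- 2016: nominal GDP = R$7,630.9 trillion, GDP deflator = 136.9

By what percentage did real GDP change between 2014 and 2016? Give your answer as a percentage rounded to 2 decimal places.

-5.07%

Deflate each year: 2014 → 6958.3/1.185 = 5871.98; 2016 → 7630.9/1.369 = 5574.07.
So real GDP changed by 5574.07/5871.98 − 1 = -0.0507, i.e. -5.07%.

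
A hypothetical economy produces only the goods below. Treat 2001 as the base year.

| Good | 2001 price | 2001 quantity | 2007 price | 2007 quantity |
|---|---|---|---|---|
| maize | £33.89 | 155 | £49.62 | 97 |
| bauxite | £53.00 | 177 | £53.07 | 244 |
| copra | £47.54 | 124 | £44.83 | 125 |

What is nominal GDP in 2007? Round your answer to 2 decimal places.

Nominal GDP 2007 = Σ (p_2007 × q_2007) = 49.62·97 + 53.07·244 + 44.83·125 = 23365.97.

£23365.97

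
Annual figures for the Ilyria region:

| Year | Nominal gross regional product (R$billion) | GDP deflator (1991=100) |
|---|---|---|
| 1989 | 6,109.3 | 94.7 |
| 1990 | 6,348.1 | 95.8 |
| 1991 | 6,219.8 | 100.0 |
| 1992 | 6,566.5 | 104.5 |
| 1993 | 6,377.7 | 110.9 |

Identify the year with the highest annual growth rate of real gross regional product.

1990

1990: real = 6348.1/0.958 = 6626.41; growth vs 1989 (6451.21) = 2.72%.
1991: real = 6219.8/1.000 = 6219.80; growth vs 1990 (6626.41) = -6.14%.
1992: real = 6566.5/1.045 = 6283.73; growth vs 1991 (6219.80) = 1.03%.
1993: real = 6377.7/1.109 = 5750.86; growth vs 1992 (6283.73) = -8.48%.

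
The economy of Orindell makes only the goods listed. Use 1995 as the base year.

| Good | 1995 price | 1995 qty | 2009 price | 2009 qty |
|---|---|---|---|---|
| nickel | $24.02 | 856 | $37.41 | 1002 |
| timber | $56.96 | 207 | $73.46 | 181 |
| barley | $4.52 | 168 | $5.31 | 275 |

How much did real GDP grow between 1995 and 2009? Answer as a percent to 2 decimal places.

7.58%

Real GDP 1995 = Nominal GDP 1995 = 24.02·856 + 56.96·207 + 4.52·168 = 33111.20.
Real GDP 2009 (at 1995 prices) = 24.02·1002 + 56.96·181 + 4.52·275 = 35620.80.
Real growth = 35620.80/33111.20 − 1 = 0.0758.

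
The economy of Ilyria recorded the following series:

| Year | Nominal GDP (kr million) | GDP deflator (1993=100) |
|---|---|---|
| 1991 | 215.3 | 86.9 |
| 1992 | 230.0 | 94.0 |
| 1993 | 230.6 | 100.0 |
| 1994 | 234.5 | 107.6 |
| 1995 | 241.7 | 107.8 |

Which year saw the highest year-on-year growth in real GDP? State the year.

1995

1992: real = 230.0/0.940 = 244.68; growth vs 1991 (247.76) = -1.24%.
1993: real = 230.6/1.000 = 230.60; growth vs 1992 (244.68) = -5.75%.
1994: real = 234.5/1.076 = 217.94; growth vs 1993 (230.60) = -5.49%.
1995: real = 241.7/1.078 = 224.21; growth vs 1994 (217.94) = 2.88%.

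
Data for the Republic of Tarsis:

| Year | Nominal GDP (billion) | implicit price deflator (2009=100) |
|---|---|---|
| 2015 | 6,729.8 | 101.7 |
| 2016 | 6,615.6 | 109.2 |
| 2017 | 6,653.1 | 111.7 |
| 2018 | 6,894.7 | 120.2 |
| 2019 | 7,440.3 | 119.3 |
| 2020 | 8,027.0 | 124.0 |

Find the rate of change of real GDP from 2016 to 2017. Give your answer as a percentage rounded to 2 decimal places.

Real GDP 2016 = 6615.6/1.092 = 6058.24.
Real GDP 2017 = 6653.1/1.117 = 5956.22.
Change = 5956.22/6058.24 − 1 = -0.0168.

-1.68%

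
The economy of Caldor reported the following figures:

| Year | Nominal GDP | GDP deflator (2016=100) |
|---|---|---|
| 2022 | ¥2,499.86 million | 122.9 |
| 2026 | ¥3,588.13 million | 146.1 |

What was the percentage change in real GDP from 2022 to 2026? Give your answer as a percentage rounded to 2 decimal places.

Real GDP 2022 = 2499.86 / 1.229 = 2034.06.
Real GDP 2026 = 3588.13 / 1.461 = 2455.94.
Real growth = 2455.94 / 2034.06 − 1 = 0.2074.

20.74%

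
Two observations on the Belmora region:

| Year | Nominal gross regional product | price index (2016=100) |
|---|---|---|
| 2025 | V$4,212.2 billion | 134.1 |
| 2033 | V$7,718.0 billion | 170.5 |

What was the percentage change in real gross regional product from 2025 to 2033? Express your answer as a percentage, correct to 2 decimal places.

44.11%

Deflate each year: 2025 → 4212.2/1.341 = 3141.09; 2033 → 7718.0/1.705 = 4526.69.
So real gross regional product changed by 4526.69/3141.09 − 1 = 0.4411, i.e. 44.11%.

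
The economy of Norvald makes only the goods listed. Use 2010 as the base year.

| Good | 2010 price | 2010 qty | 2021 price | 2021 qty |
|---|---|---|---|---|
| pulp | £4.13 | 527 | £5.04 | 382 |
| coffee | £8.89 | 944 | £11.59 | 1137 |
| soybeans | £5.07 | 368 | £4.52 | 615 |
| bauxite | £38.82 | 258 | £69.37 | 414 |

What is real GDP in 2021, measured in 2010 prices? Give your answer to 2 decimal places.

Real GDP 2021 = Σ (p_2010 × q_2021) = 4.13·382 + 8.89·1137 + 5.07·615 + 38.82·414 = 30875.12.

£30875.12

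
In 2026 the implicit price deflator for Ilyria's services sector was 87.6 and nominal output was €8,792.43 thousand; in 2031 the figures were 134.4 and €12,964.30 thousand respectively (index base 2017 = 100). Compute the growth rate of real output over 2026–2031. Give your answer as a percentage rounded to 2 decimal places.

Real output 2026 = 8792.43 / 0.876 = 10037.02.
Real output 2031 = 12964.30 / 1.344 = 9646.06.
Real growth = 9646.06 / 10037.02 − 1 = -0.0390.

-3.90%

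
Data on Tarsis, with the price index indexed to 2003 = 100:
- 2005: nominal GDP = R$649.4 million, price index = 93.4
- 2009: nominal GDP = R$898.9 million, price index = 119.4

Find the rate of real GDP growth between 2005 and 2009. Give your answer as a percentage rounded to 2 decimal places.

8.28%

Deflate each year: 2005 → 649.4/0.934 = 695.29; 2009 → 898.9/1.194 = 752.85.
So real GDP changed by 752.85/695.29 − 1 = 0.0828, i.e. 8.28%.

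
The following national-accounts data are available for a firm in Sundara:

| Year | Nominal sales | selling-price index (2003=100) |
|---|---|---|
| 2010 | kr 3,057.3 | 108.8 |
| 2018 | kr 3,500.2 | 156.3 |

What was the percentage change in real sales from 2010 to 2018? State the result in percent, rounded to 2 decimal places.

-20.31%

Real sales 2010 = 3057.3 / 1.088 = 2810.02.
Real sales 2018 = 3500.2 / 1.563 = 2239.41.
Real growth = 2239.41 / 2810.02 − 1 = -0.2031.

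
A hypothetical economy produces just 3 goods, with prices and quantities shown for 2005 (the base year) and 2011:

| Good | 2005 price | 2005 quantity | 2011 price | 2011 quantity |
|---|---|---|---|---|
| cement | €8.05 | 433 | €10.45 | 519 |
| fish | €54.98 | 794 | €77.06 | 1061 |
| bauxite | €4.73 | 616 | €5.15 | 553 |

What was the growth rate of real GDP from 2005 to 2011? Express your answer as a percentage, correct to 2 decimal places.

Real GDP 2005 = Nominal GDP 2005 = 8.05·433 + 54.98·794 + 4.73·616 = 50053.45.
Real GDP 2011 (at 2005 prices) = 8.05·519 + 54.98·1061 + 4.73·553 = 65127.42.
Real growth = 65127.42/50053.45 − 1 = 0.3012.

30.12%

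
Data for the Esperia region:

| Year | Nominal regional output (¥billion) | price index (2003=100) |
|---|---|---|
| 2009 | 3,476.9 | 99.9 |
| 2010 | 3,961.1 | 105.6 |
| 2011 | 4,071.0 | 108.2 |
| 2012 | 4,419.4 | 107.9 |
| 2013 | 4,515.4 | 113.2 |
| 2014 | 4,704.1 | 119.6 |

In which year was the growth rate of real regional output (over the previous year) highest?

2012

2010: real = 3961.1/1.056 = 3751.04; growth vs 2009 (3480.38) = 7.78%.
2011: real = 4071.0/1.082 = 3762.48; growth vs 2010 (3751.04) = 0.30%.
2012: real = 4419.4/1.079 = 4095.83; growth vs 2011 (3762.48) = 8.86%.
2013: real = 4515.4/1.132 = 3988.87; growth vs 2012 (4095.83) = -2.61%.
2014: real = 4704.1/1.196 = 3933.19; growth vs 2013 (3988.87) = -1.40%.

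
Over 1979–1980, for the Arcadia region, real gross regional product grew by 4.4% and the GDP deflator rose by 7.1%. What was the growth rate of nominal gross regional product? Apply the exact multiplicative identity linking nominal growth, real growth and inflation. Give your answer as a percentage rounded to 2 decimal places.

(1 + g_nom) = (1 + g_real)(1 + π) = 1.0440 × 1.0710 = 1.11812.

11.81%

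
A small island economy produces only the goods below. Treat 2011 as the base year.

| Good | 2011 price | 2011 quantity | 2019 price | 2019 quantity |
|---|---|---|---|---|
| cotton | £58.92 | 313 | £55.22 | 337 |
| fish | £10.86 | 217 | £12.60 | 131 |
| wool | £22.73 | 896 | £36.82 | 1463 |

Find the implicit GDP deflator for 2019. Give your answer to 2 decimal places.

Nominal GDP 2019 = 55.22·337 + 12.60·131 + 36.82·1463 = 74127.40.
Real GDP 2019 (at 2011 prices) = 58.92·337 + 10.86·131 + 22.73·1463 = 54532.69.
Deflator = Nominal/Real × 100 = 74127.40/54532.69 × 100 = 135.932.

135.93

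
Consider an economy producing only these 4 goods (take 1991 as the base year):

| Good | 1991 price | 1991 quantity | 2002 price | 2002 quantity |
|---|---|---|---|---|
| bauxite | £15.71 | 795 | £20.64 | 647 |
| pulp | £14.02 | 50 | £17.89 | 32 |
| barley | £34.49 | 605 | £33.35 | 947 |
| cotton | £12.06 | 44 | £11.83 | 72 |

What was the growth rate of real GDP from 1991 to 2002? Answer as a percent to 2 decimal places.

Real GDP 1991 = Nominal GDP 1991 = 15.71·795 + 14.02·50 + 34.49·605 + 12.06·44 = 34587.54.
Real GDP 2002 (at 1991 prices) = 15.71·647 + 14.02·32 + 34.49·947 + 12.06·72 = 44143.36.
Real growth = 44143.36/34587.54 − 1 = 0.2763.

27.63%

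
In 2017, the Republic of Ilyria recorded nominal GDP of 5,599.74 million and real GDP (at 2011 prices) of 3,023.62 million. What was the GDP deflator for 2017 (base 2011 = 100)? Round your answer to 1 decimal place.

185.2

GDP deflator = (Nominal / Real) × 100 = 5599.74 / 3023.62 × 100 = 185.20.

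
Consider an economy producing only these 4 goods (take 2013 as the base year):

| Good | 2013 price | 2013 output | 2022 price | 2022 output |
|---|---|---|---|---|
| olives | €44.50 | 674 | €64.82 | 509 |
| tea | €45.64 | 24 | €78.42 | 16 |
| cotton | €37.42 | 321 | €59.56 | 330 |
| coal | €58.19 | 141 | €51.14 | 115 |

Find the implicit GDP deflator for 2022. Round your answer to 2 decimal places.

140.93

Nominal GDP 2022 = 64.82·509 + 78.42·16 + 59.56·330 + 51.14·115 = 59784.00.
Real GDP 2022 (at 2013 prices) = 44.50·509 + 45.64·16 + 37.42·330 + 58.19·115 = 42421.19.
Deflator = Nominal/Real × 100 = 59784.00/42421.19 × 100 = 140.930.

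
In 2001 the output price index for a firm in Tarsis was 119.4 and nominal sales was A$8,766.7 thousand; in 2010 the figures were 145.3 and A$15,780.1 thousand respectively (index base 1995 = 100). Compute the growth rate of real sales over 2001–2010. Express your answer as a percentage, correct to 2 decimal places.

Real sales 2001 = 8766.7 / 1.194 = 7342.29.
Real sales 2010 = 15780.1 / 1.453 = 10860.36.
Real growth = 10860.36 / 7342.29 − 1 = 0.4792.

47.92%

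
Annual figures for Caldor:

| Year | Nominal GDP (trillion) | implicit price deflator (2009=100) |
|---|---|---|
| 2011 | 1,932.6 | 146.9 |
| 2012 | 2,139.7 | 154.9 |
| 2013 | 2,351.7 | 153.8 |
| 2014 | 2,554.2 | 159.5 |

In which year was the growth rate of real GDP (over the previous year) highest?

2012: real = 2139.7/1.549 = 1381.34; growth vs 2011 (1315.59) = 5.00%.
2013: real = 2351.7/1.538 = 1529.06; growth vs 2012 (1381.34) = 10.69%.
2014: real = 2554.2/1.595 = 1601.38; growth vs 2013 (1529.06) = 4.73%.

2013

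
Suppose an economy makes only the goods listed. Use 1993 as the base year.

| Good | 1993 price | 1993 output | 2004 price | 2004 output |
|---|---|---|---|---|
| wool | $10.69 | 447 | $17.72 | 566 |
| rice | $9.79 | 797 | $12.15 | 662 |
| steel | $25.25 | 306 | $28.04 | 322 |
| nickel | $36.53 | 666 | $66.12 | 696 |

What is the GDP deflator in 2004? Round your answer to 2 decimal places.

158.66

Nominal GDP 2004 = 17.72·566 + 12.15·662 + 28.04·322 + 66.12·696 = 73121.22.
Real GDP 2004 (at 1993 prices) = 10.69·566 + 9.79·662 + 25.25·322 + 36.53·696 = 46086.90.
Deflator = Nominal/Real × 100 = 73121.22/46086.90 × 100 = 158.659.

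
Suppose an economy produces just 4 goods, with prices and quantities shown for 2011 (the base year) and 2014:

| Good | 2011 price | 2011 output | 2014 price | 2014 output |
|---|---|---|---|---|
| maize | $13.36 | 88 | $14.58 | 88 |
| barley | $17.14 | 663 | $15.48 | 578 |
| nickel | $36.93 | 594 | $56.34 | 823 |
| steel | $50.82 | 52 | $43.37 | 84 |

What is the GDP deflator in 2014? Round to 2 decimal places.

Nominal GDP 2014 = 14.58·88 + 15.48·578 + 56.34·823 + 43.37·84 = 60241.38.
Real GDP 2014 (at 2011 prices) = 13.36·88 + 17.14·578 + 36.93·823 + 50.82·84 = 45744.87.
Deflator = Nominal/Real × 100 = 60241.38/45744.87 × 100 = 131.690.

131.69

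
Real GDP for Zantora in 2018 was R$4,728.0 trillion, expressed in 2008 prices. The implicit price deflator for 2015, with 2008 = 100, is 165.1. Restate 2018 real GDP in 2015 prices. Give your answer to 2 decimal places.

Real GDP in 2015 prices = Real GDP in 2008 prices × (P_2015/P_2008) = 4728.0 × 1.651 = 7805.93.

R$7,805.93 trillion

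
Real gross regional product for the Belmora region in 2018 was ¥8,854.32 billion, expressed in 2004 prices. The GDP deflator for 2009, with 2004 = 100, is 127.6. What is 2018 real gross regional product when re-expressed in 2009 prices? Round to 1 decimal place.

Real gross regional product in 2009 prices = Real gross regional product in 2004 prices × (P_2009/P_2004) = 8854.32 × 1.276 = 11298.11.

¥11,298.1 billion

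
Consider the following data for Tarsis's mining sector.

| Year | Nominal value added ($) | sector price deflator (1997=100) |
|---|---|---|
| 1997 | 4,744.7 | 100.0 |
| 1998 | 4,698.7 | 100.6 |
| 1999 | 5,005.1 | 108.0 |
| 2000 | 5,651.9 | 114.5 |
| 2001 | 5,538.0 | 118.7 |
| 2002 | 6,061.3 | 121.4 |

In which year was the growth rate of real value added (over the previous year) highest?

2002

1998: real = 4698.7/1.006 = 4670.68; growth vs 1997 (4744.70) = -1.56%.
1999: real = 5005.1/1.080 = 4634.35; growth vs 1998 (4670.68) = -0.78%.
2000: real = 5651.9/1.145 = 4936.16; growth vs 1999 (4634.35) = 6.51%.
2001: real = 5538.0/1.187 = 4665.54; growth vs 2000 (4936.16) = -5.48%.
2002: real = 6061.3/1.214 = 4992.83; growth vs 2001 (4665.54) = 7.02%.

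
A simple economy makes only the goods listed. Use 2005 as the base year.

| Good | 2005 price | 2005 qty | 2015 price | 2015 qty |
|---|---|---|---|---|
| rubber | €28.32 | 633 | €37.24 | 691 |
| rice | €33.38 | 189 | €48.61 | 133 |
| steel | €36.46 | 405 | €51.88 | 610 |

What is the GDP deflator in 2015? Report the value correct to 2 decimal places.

Nominal GDP 2015 = 37.24·691 + 48.61·133 + 51.88·610 = 63844.77.
Real GDP 2015 (at 2005 prices) = 28.32·691 + 33.38·133 + 36.46·610 = 46249.26.
Deflator = Nominal/Real × 100 = 63844.77/46249.26 × 100 = 138.045.

138.04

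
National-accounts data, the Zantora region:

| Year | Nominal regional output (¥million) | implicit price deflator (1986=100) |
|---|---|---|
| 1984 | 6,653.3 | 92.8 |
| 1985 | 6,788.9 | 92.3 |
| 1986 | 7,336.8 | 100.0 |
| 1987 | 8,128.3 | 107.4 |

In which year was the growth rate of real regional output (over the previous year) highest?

1985: real = 6788.9/0.923 = 7355.25; growth vs 1984 (7169.50) = 2.59%.
1986: real = 7336.8/1.000 = 7336.80; growth vs 1985 (7355.25) = -0.25%.
1987: real = 8128.3/1.074 = 7568.25; growth vs 1986 (7336.80) = 3.15%.

1987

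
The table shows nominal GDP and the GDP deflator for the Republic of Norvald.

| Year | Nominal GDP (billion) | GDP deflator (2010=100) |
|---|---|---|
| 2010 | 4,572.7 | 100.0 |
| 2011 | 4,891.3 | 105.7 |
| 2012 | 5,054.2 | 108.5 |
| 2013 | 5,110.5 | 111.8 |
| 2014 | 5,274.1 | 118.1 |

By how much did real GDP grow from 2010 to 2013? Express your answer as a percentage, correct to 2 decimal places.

-0.03%

Real GDP 2010 = 4572.7/1.000 = 4572.70.
Real GDP 2013 = 5110.5/1.118 = 4571.11.
Change = 4571.11/4572.70 − 1 = -0.0003.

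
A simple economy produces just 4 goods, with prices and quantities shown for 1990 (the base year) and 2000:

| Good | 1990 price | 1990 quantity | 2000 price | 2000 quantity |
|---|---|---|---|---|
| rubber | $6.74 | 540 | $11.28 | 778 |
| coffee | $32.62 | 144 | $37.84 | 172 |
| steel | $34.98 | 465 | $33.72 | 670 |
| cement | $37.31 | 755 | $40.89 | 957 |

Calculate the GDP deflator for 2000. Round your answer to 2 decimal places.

Nominal GDP 2000 = 11.28·778 + 37.84·172 + 33.72·670 + 40.89·957 = 77008.45.
Real GDP 2000 (at 1990 prices) = 6.74·778 + 32.62·172 + 34.98·670 + 37.31·957 = 69996.63.
Deflator = Nominal/Real × 100 = 77008.45/69996.63 × 100 = 110.017.

110.02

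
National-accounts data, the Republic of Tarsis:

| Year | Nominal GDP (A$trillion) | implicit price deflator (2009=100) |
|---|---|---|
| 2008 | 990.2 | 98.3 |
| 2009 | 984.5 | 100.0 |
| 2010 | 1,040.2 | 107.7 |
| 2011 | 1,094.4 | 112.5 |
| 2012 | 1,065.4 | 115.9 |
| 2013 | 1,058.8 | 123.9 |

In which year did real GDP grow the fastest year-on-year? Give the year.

2009: real = 984.5/1.000 = 984.50; growth vs 2008 (1007.32) = -2.27%.
2010: real = 1040.2/1.077 = 965.83; growth vs 2009 (984.50) = -1.90%.
2011: real = 1094.4/1.125 = 972.80; growth vs 2010 (965.83) = 0.72%.
2012: real = 1065.4/1.159 = 919.24; growth vs 2011 (972.80) = -5.51%.
2013: real = 1058.8/1.239 = 854.56; growth vs 2012 (919.24) = -7.04%.

2011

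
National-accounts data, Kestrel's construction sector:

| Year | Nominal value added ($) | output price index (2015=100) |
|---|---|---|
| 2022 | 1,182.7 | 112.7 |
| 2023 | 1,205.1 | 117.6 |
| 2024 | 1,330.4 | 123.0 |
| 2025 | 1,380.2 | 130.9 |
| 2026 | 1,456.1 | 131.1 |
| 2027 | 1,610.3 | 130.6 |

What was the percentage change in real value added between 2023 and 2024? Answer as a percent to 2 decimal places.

Real value added 2023 = 1205.1/1.176 = 1024.74.
Real value added 2024 = 1330.4/1.230 = 1081.63.
Change = 1081.63/1024.74 − 1 = 0.0555.

5.55%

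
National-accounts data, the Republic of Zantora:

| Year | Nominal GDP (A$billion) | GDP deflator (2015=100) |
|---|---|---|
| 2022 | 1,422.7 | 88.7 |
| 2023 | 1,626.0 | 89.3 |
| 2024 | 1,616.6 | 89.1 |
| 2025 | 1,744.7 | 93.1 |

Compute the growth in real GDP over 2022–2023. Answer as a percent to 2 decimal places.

Real GDP 2022 = 1422.7/0.887 = 1603.95.
Real GDP 2023 = 1626.0/0.893 = 1820.83.
Change = 1820.83/1603.95 − 1 = 0.1352.

13.52%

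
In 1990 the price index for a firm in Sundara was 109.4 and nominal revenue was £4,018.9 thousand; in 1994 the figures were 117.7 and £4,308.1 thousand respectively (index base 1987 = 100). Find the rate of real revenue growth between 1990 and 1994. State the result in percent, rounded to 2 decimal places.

Deflate each year: 1990 → 4018.9/1.094 = 3673.58; 1994 → 4308.1/1.177 = 3660.24.
So real revenue changed by 3660.24/3673.58 − 1 = -0.0036, i.e. -0.36%.

-0.36%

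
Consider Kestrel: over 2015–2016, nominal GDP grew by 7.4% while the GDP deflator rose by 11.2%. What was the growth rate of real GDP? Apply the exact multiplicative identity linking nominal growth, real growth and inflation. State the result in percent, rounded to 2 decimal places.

(1 + g_nom) = (1 + g_real)(1 + π), so g_real = 1.0740 / 1.1120 − 1 = -0.03417.

-3.42%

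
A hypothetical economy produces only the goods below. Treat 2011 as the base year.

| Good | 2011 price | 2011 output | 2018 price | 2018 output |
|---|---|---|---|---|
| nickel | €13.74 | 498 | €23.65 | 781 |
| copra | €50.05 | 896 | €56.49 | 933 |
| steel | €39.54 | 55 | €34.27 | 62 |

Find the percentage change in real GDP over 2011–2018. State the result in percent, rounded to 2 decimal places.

Real GDP 2011 = Nominal GDP 2011 = 13.74·498 + 50.05·896 + 39.54·55 = 53862.02.
Real GDP 2018 (at 2011 prices) = 13.74·781 + 50.05·933 + 39.54·62 = 59879.07.
Real growth = 59879.07/53862.02 − 1 = 0.1117.

11.17%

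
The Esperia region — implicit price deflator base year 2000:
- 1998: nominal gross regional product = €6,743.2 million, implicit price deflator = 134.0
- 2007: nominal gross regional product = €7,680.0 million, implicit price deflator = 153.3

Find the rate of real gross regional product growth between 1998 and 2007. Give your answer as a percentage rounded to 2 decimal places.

Real gross regional product 1998 = 6743.2 / 1.340 = 5032.24.
Real gross regional product 2007 = 7680.0 / 1.533 = 5009.78.
Real growth = 5009.78 / 5032.24 − 1 = -0.0045.

-0.45%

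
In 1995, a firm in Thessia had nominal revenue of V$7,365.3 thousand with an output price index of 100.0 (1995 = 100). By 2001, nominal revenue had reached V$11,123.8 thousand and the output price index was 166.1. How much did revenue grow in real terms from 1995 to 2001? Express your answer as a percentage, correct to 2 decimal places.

Deflate each year: 1995 → 7365.3/1.000 = 7365.30; 2001 → 11123.8/1.661 = 6697.05.
So real revenue changed by 6697.05/7365.30 − 1 = -0.0907, i.e. -9.07%.

-9.07%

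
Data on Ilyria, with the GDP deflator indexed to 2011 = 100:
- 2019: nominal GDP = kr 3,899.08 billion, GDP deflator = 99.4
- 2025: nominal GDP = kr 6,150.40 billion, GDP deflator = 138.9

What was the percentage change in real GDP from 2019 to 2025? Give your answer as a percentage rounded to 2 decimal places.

Real GDP 2019 = 3899.08 / 0.994 = 3922.62.
Real GDP 2025 = 6150.40 / 1.389 = 4427.93.
Real growth = 4427.93 / 3922.62 − 1 = 0.1288.

12.88%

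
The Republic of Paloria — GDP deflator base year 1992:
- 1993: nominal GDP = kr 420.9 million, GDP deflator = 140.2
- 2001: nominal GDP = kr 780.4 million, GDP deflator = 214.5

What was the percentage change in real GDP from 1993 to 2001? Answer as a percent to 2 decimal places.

21.19%

Real GDP 1993 = 420.9 / 1.402 = 300.21.
Real GDP 2001 = 780.4 / 2.145 = 363.82.
Real growth = 363.82 / 300.21 − 1 = 0.2119.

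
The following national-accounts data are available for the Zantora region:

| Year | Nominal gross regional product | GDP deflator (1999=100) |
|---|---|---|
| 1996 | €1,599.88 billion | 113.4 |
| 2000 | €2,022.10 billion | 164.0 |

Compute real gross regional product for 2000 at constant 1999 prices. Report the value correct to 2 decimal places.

Real gross regional product = Nominal / (GDP deflator/100) = 2022.10 / 1.640 = 1232.99.

€1,232.99 billion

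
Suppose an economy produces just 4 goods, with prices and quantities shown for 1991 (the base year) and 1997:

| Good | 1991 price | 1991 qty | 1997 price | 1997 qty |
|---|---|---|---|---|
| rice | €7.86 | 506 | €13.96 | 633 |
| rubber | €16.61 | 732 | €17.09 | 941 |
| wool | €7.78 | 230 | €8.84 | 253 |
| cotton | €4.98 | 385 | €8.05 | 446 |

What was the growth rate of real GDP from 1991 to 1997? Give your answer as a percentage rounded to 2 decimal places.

Real GDP 1991 = Nominal GDP 1991 = 7.86·506 + 16.61·732 + 7.78·230 + 4.98·385 = 19842.38.
Real GDP 1997 (at 1991 prices) = 7.86·633 + 16.61·941 + 7.78·253 + 4.98·446 = 24794.81.
Real growth = 24794.81/19842.38 − 1 = 0.2496.

24.96%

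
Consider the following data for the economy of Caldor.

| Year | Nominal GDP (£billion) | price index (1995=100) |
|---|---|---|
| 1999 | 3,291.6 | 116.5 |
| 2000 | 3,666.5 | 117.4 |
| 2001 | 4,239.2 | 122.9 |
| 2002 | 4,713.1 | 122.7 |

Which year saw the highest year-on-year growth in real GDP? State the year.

2002

2000: real = 3666.5/1.174 = 3123.08; growth vs 1999 (2825.41) = 10.54%.
2001: real = 4239.2/1.229 = 3449.31; growth vs 2000 (3123.08) = 10.45%.
2002: real = 4713.1/1.227 = 3841.16; growth vs 2001 (3449.31) = 11.36%.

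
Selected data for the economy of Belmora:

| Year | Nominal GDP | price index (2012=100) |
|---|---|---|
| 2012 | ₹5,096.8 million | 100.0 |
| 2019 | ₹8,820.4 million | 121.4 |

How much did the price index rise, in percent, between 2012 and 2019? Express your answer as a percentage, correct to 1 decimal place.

Price-level change = 121.4 / 100.0 − 1 = 0.2140.

21.4%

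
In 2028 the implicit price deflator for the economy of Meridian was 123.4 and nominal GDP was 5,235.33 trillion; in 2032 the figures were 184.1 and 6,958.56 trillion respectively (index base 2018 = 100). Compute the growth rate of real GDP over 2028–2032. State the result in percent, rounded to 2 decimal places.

-10.91%

Deflate each year: 2028 → 5235.33/1.234 = 4242.57; 2032 → 6958.56/1.841 = 3779.77.
So real GDP changed by 3779.77/4242.57 − 1 = -0.1091, i.e. -10.91%.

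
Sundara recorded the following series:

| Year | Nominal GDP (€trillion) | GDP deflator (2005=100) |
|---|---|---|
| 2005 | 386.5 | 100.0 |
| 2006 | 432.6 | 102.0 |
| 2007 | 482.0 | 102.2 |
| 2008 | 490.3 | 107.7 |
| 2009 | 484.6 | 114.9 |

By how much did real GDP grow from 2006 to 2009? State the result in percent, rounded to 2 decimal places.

Real GDP 2006 = 432.6/1.020 = 424.12.
Real GDP 2009 = 484.6/1.149 = 421.76.
Change = 421.76/424.12 − 1 = -0.0056.

-0.56%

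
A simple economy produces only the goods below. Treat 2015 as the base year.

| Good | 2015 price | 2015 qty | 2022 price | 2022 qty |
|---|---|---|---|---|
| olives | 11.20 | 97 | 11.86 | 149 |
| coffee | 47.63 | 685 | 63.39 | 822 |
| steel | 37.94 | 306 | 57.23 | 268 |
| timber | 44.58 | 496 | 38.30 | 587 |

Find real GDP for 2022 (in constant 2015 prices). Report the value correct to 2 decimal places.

77157.04

Real GDP 2022 = Σ (p_2015 × q_2022) = 11.20·149 + 47.63·822 + 37.94·268 + 44.58·587 = 77157.04.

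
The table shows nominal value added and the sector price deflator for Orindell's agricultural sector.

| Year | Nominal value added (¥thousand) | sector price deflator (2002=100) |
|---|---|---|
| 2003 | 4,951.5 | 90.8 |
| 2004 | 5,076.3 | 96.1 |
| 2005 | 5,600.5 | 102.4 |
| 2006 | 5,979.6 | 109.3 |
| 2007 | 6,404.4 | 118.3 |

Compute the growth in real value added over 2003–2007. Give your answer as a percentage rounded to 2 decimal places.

-0.72%

Real value added 2003 = 4951.5/0.908 = 5453.19.
Real value added 2007 = 6404.4/1.183 = 5413.69.
Change = 5413.69/5453.19 − 1 = -0.0072.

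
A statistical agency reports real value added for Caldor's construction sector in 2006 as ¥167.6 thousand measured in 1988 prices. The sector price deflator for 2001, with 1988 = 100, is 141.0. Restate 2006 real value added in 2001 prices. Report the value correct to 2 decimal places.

Real value added in 2001 prices = Real value added in 1988 prices × (P_2001/P_1988) = 167.6 × 1.410 = 236.32.

¥236.32 thousand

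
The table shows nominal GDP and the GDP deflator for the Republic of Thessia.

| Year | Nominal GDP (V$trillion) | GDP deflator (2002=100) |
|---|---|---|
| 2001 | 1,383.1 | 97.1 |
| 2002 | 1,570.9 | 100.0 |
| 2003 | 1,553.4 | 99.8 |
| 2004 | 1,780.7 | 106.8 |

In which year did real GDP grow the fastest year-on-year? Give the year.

2002: real = 1570.9/1.000 = 1570.90; growth vs 2001 (1424.41) = 10.28%.
2003: real = 1553.4/0.998 = 1556.51; growth vs 2002 (1570.90) = -0.92%.
2004: real = 1780.7/1.068 = 1667.32; growth vs 2003 (1556.51) = 7.12%.

2002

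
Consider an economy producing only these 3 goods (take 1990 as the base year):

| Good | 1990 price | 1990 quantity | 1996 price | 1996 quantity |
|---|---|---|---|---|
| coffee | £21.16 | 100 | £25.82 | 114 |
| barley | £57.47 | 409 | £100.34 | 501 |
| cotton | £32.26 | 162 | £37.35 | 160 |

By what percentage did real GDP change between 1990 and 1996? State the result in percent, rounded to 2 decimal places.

Real GDP 1990 = Nominal GDP 1990 = 21.16·100 + 57.47·409 + 32.26·162 = 30847.35.
Real GDP 1996 (at 1990 prices) = 21.16·114 + 57.47·501 + 32.26·160 = 36366.31.
Real growth = 36366.31/30847.35 − 1 = 0.1789.

17.89%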